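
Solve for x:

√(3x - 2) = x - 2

Square both sides: 3x - 2 = (x - 2)².
Expand and rearrange: x² - 7x + 6 = 0.
Solving gives x = 6 or x = 1.
Check each candidate in the original equation:
  x = 6: √(16) = 4, while x - 2 = 4 — valid.
  x = 1: √(1) = 1, while x - 2 = -1 — extraneous.

x = 6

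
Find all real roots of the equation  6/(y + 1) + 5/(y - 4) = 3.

Multiply both sides by (y + 1)(y - 4):
6(y - 4) + 5(y + 1) = 3(y + 1)(y - 4).
Expand and collect terms: 3y² - 20y + 7 = 0.
By the quadratic formula, y = (20 ± √316) / 6, so y ≈ 6.2961 or y ≈ 0.3706.
Neither value makes a denominator zero (y ≠ -1, y ≠ 4), so both are valid.

y = 0.3706 or y = 6.2961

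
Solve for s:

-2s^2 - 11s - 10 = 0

s = -4.3508 or s = -1.1492

Discriminant: (-11)^2 - 4*(-2)*(-10) = 41.
Quadratic formula: s = (11 +/- sqrt(41)) / (-4).
So s = -11/4 - sqrt(41)/4 ~= -4.3508 or s = -11/4 + sqrt(41)/4 ~= -1.1492.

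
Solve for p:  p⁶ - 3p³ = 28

p = -1.5874 or p = 1.9129

Let u = p³. The equation becomes u² - 3u - 28 = 0.
Factor: (u + 4)(u - 7) = 0, so u = -4 or u = 7.
p³ = -4 gives p = -∛(4) ≈ -1.5874.
p³ = 7 gives p = ∛(7) ≈ 1.9129.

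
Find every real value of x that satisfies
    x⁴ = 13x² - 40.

x = -2.8284 or x = -2.2361 or x = 2.2361 or x = 2.8284

Let u = x². The equation becomes u² - 13u + 40 = 0.
Factor: (u - 5)(u - 8) = 0, so u = 5 or u = 8.
x² = 5 gives x = ±√(5) ≈ ±2.2361.
x² = 8 gives x = ±2·√(2) ≈ ±2.8284.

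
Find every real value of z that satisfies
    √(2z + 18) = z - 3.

z = 9

Square both sides: 2z + 18 = (z - 3)².
Expand and rearrange: z² - 8z - 9 = 0.
Solving gives z = 9 or z = -1.
Check each candidate in the original equation:
  z = 9: √(36) = 6, while z - 3 = 6 — valid.
  z = -1: √(16) = 4, while z - 3 = -4 — extraneous.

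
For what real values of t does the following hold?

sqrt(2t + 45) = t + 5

t = 2

Square both sides: 2t + 45 = (t + 5)^2.
Expand and rearrange: t^2 + 8t - 20 = 0.
Solving gives t = 2 or t = -10.
Check each candidate in the original equation:
  t = 2: sqrt(49) = 7, while t + 5 = 7 — valid.
  t = -10: sqrt(25) = 5, while t + 5 = -5 — extraneous.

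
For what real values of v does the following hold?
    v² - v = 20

v = -4 or v = 5

Bring every term to one side: v² - v - 20 = 0.
Factor: (v - 5)(v + 4) = 0.
So v = 5 or v = -4.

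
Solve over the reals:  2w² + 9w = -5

w = -3.8508 or w = -0.6492

Rearrange to standard form: 2w² + 9w + 5 = 0.
Discriminant: (9)² − 4·2·5 = 41.
Quadratic formula: w = (-9 ± √41) / 4.
So w = -9/4 + √(41)/4 ≈ -0.6492 or w = -9/4 - √(41)/4 ≈ -3.8508.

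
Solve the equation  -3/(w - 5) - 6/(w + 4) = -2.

w = -1.5584 or w = 7.0584

Multiply both sides by (w - 5)(w + 4):
-3(w + 4) - 6(w - 5) = -2(w - 5)(w + 4).
Expand and collect terms: -2w² + 11w + 22 = 0.
By the quadratic formula, w = (-11 ± √297) / -4, so w ≈ -1.5584 or w ≈ 7.0584.
Neither value makes a denominator zero (w ≠ 5, w ≠ -4), so both are valid.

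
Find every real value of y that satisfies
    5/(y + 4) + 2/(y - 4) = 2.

y = -1.8642 or y = 5.3642

Multiply both sides by (y + 4)(y - 4):
5(y - 4) + 2(y + 4) = 2(y + 4)(y - 4).
Expand and collect terms: 2y^2 - 7y - 20 = 0.
By the quadratic formula, y = (7 +/- sqrt(209)) / 4, so y ~= 5.3642 or y ~= -1.8642.
Neither value makes a denominator zero (y != -4, y != 4), so both are valid.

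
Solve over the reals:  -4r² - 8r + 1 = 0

r = -2.118 or r = 0.118

Discriminant: (-8)² − 4·(-4)·1 = 80.
Quadratic formula: r = (8 ± √80) / (-8).
So r = -√(5)/2 - 1 ≈ -2.118 or r = -1 + √(5)/2 ≈ 0.118.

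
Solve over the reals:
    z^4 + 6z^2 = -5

Let u = z^2. The equation becomes u^2 + 6u + 5 = 0.
Factor: (u + 5)(u + 1) = 0, so u = -5 or u = -1.
z^2 = -5 < 0 has no real solution.
z^2 = -1 < 0 has no real solution.

No real solutions.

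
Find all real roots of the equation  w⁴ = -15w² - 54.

No real solutions.

Let u = w². The equation becomes u² + 15u + 54 = 0.
Factor: (u + 9)(u + 6) = 0, so u = -9 or u = -6.
w² = -9 < 0 has no real solution.
w² = -6 < 0 has no real solution.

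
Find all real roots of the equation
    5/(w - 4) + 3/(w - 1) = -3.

Multiply both sides by (w - 4)(w - 1):
5(w - 1) + 3(w - 4) = -3(w - 4)(w - 1).
Expand and collect terms: -3w² + 7w + 5 = 0.
By the quadratic formula, w = (-7 ± √109) / -6, so w ≈ -0.5734 or w ≈ 2.9067.
Neither value makes a denominator zero (w ≠ 4, w ≠ 1), so both are valid.

w = -0.5734 or w = 2.9067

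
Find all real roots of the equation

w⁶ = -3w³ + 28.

Let u = w³. The equation becomes u² + 3u - 28 = 0.
Factor: (u - 4)(u + 7) = 0, so u = 4 or u = -7.
w³ = 4 gives w = ∛(4) ≈ 1.5874.
w³ = -7 gives w = -∛(7) ≈ -1.9129.

w = -1.9129 or w = 1.5874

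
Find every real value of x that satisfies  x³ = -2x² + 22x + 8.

Rearrange: x³ + 2x² - 22x - 8 = 0.
Possible rational roots are divisors of -8. Testing x = 4 gives 0, so (x - 4) is a factor.
Divide: x³ + 2x² - 22x - 8 = (x - 4)(x² + 6x + 2).
Apply the quadratic formula to x² + 6x + 2 = 0: x = (-6 ± √28)/2, i.e. x ≈ -0.3542 or x ≈ -5.6458.

x = -5.6458 or x = -0.3542 or x = 4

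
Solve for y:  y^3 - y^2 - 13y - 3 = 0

y = -3 or y = -0.2361 or y = 4.2361

Possible rational roots are divisors of -3. Testing y = -3 gives 0, so (y + 3) is a factor.
Divide: y^3 - y^2 - 13y - 3 = (y + 3)(y^2 - 4y - 1).
Apply the quadratic formula to y^2 - 4y - 1 = 0: y = (4 +/- sqrt(20))/2, i.e. y ~= 4.2361 or y ~= -0.2361.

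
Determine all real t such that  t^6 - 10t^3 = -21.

Let u = t^3. The equation becomes u^2 - 10u + 21 = 0.
Factor: (u - 3)(u - 7) = 0, so u = 3 or u = 7.
t^3 = 3 gives t = (3)^(1/3) ~= 1.4422.
t^3 = 7 gives t = (7)^(1/3) ~= 1.9129.

t = 1.4422 or t = 1.9129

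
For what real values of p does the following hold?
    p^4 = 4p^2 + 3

Let u = p^2. The equation becomes u^2 - 4u - 3 = 0.
By the quadratic formula, u = 2 + sqrt(7) or u = 2 - sqrt(7).
p^2 = 2 + sqrt(7) gives p = +/-sqrt(2 + sqrt(7)) ~= +/-2.1554.
p^2 = 2 - sqrt(7) < 0 has no real solution.

p = -2.1554 or p = 2.1554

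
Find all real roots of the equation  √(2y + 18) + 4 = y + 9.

y = -1

Isolate the radical: √(2y + 18) = y + 5.
Square both sides: 2y + 18 = (y + 5)².
Expand and rearrange: y² + 8y + 7 = 0.
Solving gives y = -1 or y = -7.
Check each candidate in the original equation:
  y = -1: √(16) = 4, while y + 5 = 4 — valid.
  y = -7: √(4) = 2, while y + 5 = -2 — extraneous.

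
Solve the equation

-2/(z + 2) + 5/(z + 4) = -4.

Multiply both sides by (z + 2)(z + 4):
-2(z + 4) + 5(z + 2) = -4(z + 2)(z + 4).
Expand and collect terms: -4z² - 27z - 34 = 0.
By the quadratic formula, z = (27 ± √185) / -8, so z ≈ -5.0752 or z ≈ -1.6748.
Neither value makes a denominator zero (z ≠ -2, z ≠ -4), so both are valid.

z = -5.0752 or z = -1.6748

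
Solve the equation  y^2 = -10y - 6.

y = -9.3589 or y = -0.6411

Rearrange to standard form: y^2 + 10y + 6 = 0.
Discriminant: (10)^2 - 4*1*6 = 76.
Quadratic formula: y = (-10 +/- sqrt(76)) / 2.
So y = -5 + sqrt(19) ~= -0.6411 or y = -5 - sqrt(19) ~= -9.3589.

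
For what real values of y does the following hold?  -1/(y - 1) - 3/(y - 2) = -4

y = 1.134 or y = 2.866

Multiply both sides by (y - 1)(y - 2):
-(y - 2) - 3(y - 1) = -4(y - 1)(y - 2).
Expand and collect terms: -4y² + 16y - 13 = 0.
By the quadratic formula, y = (-16 ± √48) / -8, so y ≈ 1.134 or y ≈ 2.866.
Neither value makes a denominator zero (y ≠ 1, y ≠ 2), so both are valid.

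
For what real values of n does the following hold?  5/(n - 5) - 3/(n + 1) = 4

Multiply both sides by (n - 5)(n + 1):
5(n + 1) - 3(n - 5) = 4(n - 5)(n + 1).
Expand and collect terms: 4n^2 - 18n - 40 = 0.
By the quadratic formula, n = (18 +/- sqrt(964)) / 8, so n ~= 6.131 or n ~= -1.631.
Neither value makes a denominator zero (n != 5, n != -1), so both are valid.

n = -1.631 or n = 6.131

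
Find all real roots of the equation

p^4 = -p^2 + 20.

Let u = p^2. The equation becomes u^2 + u - 20 = 0.
Factor: (u - 4)(u + 5) = 0, so u = 4 or u = -5.
p^2 = 4 gives p = +/-2.
p^2 = -5 < 0 has no real solution.

p = -2 or p = 2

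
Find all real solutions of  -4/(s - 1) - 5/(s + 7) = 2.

s = -10.0523 or s = -0.4477

Multiply both sides by (s - 1)(s + 7):
-4(s + 7) - 5(s - 1) = 2(s - 1)(s + 7).
Expand and collect terms: 2s² + 21s + 9 = 0.
By the quadratic formula, s = (-21 ± √369) / 4, so s ≈ -0.4477 or s ≈ -10.0523.
Neither value makes a denominator zero (s ≠ 1, s ≠ -7), so both are valid.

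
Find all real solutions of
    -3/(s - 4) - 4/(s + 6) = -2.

s = -4.3059 or s = 5.8059

Multiply both sides by (s - 4)(s + 6):
-3(s + 6) - 4(s - 4) = -2(s - 4)(s + 6).
Expand and collect terms: -2s² + 3s + 50 = 0.
By the quadratic formula, s = (-3 ± √409) / -4, so s ≈ -4.3059 or s ≈ 5.8059.
Neither value makes a denominator zero (s ≠ 4, s ≠ -6), so both are valid.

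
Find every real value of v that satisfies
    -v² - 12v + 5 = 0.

v = -12.4031 or v = 0.4031

Discriminant: (-12)² − 4·(-1)·5 = 164.
Quadratic formula: v = (12 ± √164) / (-2).
So v = -√(41) - 6 ≈ -12.4031 or v = -6 + √(41) ≈ 0.4031.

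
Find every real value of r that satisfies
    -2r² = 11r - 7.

Rearrange to standard form: -2r² - 11r + 7 = 0.
Discriminant: (-11)² − 4·(-2)·7 = 177.
Quadratic formula: r = (11 ± √177) / (-4).
So r = -√(177)/4 - 11/4 ≈ -6.076 or r = -11/4 + √(177)/4 ≈ 0.576.

r = -6.076 or r = 0.576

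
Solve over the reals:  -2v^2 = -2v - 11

v = -1.8979 or v = 2.8979

Rearrange to standard form: -2v^2 + 2v + 11 = 0.
Discriminant: (2)^2 - 4*(-2)*11 = 92.
Quadratic formula: v = (-2 +/- sqrt(92)) / (-4).
So v = 1/2 - sqrt(23)/2 ~= -1.8979 or v = 1/2 + sqrt(23)/2 ~= 2.8979.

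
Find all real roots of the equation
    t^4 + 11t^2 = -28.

No real solutions.

Let u = t^2. The equation becomes u^2 + 11u + 28 = 0.
Factor: (u + 7)(u + 4) = 0, so u = -7 or u = -4.
t^2 = -7 < 0 has no real solution.
t^2 = -4 < 0 has no real solution.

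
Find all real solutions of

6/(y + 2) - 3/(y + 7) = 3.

Multiply both sides by (y + 2)(y + 7):
6(y + 7) - 3(y + 2) = 3(y + 2)(y + 7).
Expand and collect terms: 3y² + 24y + 6 = 0.
By the quadratic formula, y = (-24 ± √504) / 6, so y ≈ -0.2583 or y ≈ -7.7417.
Neither value makes a denominator zero (y ≠ -2, y ≠ -7), so both are valid.

y = -7.7417 or y = -0.2583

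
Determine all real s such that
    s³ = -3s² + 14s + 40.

Rearrange: s³ + 3s² - 14s - 40 = 0.
Possible rational roots are divisors of -40. Testing s = -4 gives 0, so (s + 4) is a factor.
Divide: s³ + 3s² - 14s - 40 = (s + 4)(s² - s - 10).
Apply the quadratic formula to s² - s - 10 = 0: s = (1 ± √41)/2, i.e. s ≈ 3.7016 or s ≈ -2.7016.

s = -4 or s = -2.7016 or s = 3.7016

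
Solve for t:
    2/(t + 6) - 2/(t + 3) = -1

t = -7.3723 or t = -1.6277

Multiply both sides by (t + 6)(t + 3):
2(t + 3) - 2(t + 6) = -(t + 6)(t + 3).
Expand and collect terms: -t^2 - 9t - 12 = 0.
By the quadratic formula, t = (9 +/- sqrt(33)) / -2, so t ~= -7.3723 or t ~= -1.6277.
Neither value makes a denominator zero (t != -6, t != -3), so both are valid.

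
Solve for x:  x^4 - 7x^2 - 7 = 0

x = -2.8085 or x = 2.8085

Let u = x^2. The equation becomes u^2 - 7u - 7 = 0.
By the quadratic formula, u = 7/2 + sqrt(77)/2 or u = 7/2 - sqrt(77)/2.
x^2 = 7/2 + sqrt(77)/2 gives x = +/-sqrt(7/2 + sqrt(77)/2) ~= +/-2.8085.
x^2 = 7/2 - sqrt(77)/2 < 0 has no real solution.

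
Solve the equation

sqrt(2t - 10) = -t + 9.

Square both sides: 2t - 10 = (-t + 9)^2.
Expand and rearrange: t^2 - 20t + 91 = 0.
Solving gives t = 13 or t = 7.
Check each candidate in the original equation:
  t = 13: sqrt(16) = 4, while -t + 9 = -4 — extraneous.
  t = 7: sqrt(4) = 2, while -t + 9 = 2 — valid.

t = 7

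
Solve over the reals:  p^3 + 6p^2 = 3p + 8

Rearrange: p^3 + 6p^2 - 3p - 8 = 0.
Possible rational roots are divisors of -8. Testing p = -1 gives 0, so (p + 1) is a factor.
Divide: p^3 + 6p^2 - 3p - 8 = (p + 1)(p^2 + 5p - 8).
Apply the quadratic formula to p^2 + 5p - 8 = 0: p = (-5 +/- sqrt(57))/2, i.e. p ~= 1.2749 or p ~= -6.2749.

p = -6.2749 or p = -1 or p = 1.2749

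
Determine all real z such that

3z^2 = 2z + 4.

Rearrange to standard form: 3z^2 - 2z - 4 = 0.
Discriminant: (-2)^2 - 4*3*(-4) = 52.
Quadratic formula: z = (2 +/- sqrt(52)) / 6.
So z = 1/3 + sqrt(13)/3 ~= 1.5352 or z = 1/3 - sqrt(13)/3 ~= -0.8685.

z = -0.8685 or z = 1.5352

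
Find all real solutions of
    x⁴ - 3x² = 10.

x = -2.2361 or x = 2.2361

Let u = x². The equation becomes u² - 3u - 10 = 0.
Factor: (u - 5)(u + 2) = 0, so u = 5 or u = -2.
x² = 5 gives x = ±√(5) ≈ ±2.2361.
x² = -2 < 0 has no real solution.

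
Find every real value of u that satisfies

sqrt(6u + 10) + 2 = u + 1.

Isolate the radical: sqrt(6u + 10) = u - 1.
Square both sides: 6u + 10 = (u - 1)^2.
Expand and rearrange: u^2 - 8u - 9 = 0.
Solving gives u = 9 or u = -1.
Check each candidate in the original equation:
  u = 9: sqrt(64) = 8, while u - 1 = 8 — valid.
  u = -1: sqrt(4) = 2, while u - 1 = -2 — extraneous.

u = 9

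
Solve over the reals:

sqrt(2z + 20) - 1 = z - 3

z = 8

Isolate the radical: sqrt(2z + 20) = z - 2.
Square both sides: 2z + 20 = (z - 2)^2.
Expand and rearrange: z^2 - 6z - 16 = 0.
Solving gives z = 8 or z = -2.
Check each candidate in the original equation:
  z = 8: sqrt(36) = 6, while z - 2 = 6 — valid.
  z = -2: sqrt(16) = 4, while z - 2 = -4 — extraneous.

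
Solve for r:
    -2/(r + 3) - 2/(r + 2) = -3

r = -2.6667 or r = -1

Multiply both sides by (r + 3)(r + 2):
-2(r + 2) - 2(r + 3) = -3(r + 3)(r + 2).
Expand and collect terms: -3r² - 11r - 8 = 0.
Factor or apply the quadratic formula: r = -2.6667 or r = -1.
Neither value makes a denominator zero (r ≠ -3, r ≠ -2), so both are valid.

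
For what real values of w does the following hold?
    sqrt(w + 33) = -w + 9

Square both sides: w + 33 = (-w + 9)^2.
Expand and rearrange: w^2 - 19w + 48 = 0.
Solving gives w = 16 or w = 3.
Check each candidate in the original equation:
  w = 16: sqrt(49) = 7, while -w + 9 = -7 — extraneous.
  w = 3: sqrt(36) = 6, while -w + 9 = 6 — valid.

w = 3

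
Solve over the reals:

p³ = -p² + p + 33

Rearrange: p³ + p² - p - 33 = 0.
Possible rational roots are divisors of -33. Testing p = 3 gives 0, so (p - 3) is a factor.
Divide: p³ + p² - p - 33 = (p - 3)(p² + 4p + 11).
The quadratic p² + 4p + 11 has discriminant -28 < 0, so no further real roots.

p = 3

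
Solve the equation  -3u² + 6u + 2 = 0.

Discriminant: (6)² − 4·(-3)·2 = 60.
Quadratic formula: u = (-6 ± √60) / (-6).
So u = 1 - √(15)/3 ≈ -0.291 or u = 1 + √(15)/3 ≈ 2.291.

u = -0.291 or u = 2.291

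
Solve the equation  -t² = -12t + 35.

Bring every term to one side: -t² + 12t - 35 = 0.
Factor: -1(t - 5)(t - 7) = 0.
So t = 5 or t = 7.

t = 5 or t = 7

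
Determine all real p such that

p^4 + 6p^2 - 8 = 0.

Let u = p^2. The equation becomes u^2 + 6u - 8 = 0.
By the quadratic formula, u = -3 + sqrt(17) or u = -sqrt(17) - 3.
p^2 = -3 + sqrt(17) gives p = +/-sqrt(-3 + sqrt(17)) ~= +/-1.0598.
p^2 = -sqrt(17) - 3 < 0 has no real solution.

p = -1.0598 or p = 1.0598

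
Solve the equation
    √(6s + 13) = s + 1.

Square both sides: 6s + 13 = (s + 1)².
Expand and rearrange: s² - 4s - 12 = 0.
Solving gives s = 6 or s = -2.
Check each candidate in the original equation:
  s = 6: √(49) = 7, while s + 1 = 7 — valid.
  s = -2: √(1) = 1, while s + 1 = -1 — extraneous.

s = 6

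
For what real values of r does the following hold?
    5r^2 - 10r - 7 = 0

r = -0.5492 or r = 2.5492

Discriminant: (-10)^2 - 4*5*(-7) = 240.
Quadratic formula: r = (10 +/- sqrt(240)) / 10.
So r = 1 + 2*sqrt(15)/5 ~= 2.5492 or r = 1 - 2*sqrt(15)/5 ~= -0.5492.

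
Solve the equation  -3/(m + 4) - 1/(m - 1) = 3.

Multiply both sides by (m + 4)(m - 1):
-3(m - 1) - (m + 4) = 3(m + 4)(m - 1).
Expand and collect terms: 3m^2 + 13m - 11 = 0.
By the quadratic formula, m = (-13 +/- sqrt(301)) / 6, so m ~= 0.7249 or m ~= -5.0582.
Neither value makes a denominator zero (m != -4, m != 1), so both are valid.

m = -5.0582 or m = 0.7249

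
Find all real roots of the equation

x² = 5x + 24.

Bring every term to one side: x² - 5x - 24 = 0.
Factor: (x + 3)(x - 8) = 0.
So x = -3 or x = 8.

x = -3 or x = 8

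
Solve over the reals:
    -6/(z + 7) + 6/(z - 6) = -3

Multiply both sides by (z + 7)(z - 6):
-6(z - 6) + 6(z + 7) = -3(z + 7)(z - 6).
Expand and collect terms: -3z^2 - 3z + 48 = 0.
By the quadratic formula, z = (3 +/- sqrt(585)) / -6, so z ~= -4.5311 or z ~= 3.5311.
Neither value makes a denominator zero (z != -7, z != 6), so both are valid.

z = -4.5311 or z = 3.5311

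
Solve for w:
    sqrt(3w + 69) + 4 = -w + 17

Isolate the radical: sqrt(3w + 69) = -w + 13.
Square both sides: 3w + 69 = (-w + 13)^2.
Expand and rearrange: w^2 - 29w + 100 = 0.
Solving gives w = 25 or w = 4.
Check each candidate in the original equation:
  w = 25: sqrt(144) = 12, while -w + 13 = -12 — extraneous.
  w = 4: sqrt(81) = 9, while -w + 13 = 9 — valid.

w = 4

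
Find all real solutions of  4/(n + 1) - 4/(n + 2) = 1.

Multiply both sides by (n + 1)(n + 2):
4(n + 2) - 4(n + 1) = (n + 1)(n + 2).
Expand and collect terms: n² + 3n - 2 = 0.
By the quadratic formula, n = (-3 ± √17) / 2, so n ≈ 0.5616 or n ≈ -3.5616.
Neither value makes a denominator zero (n ≠ -1, n ≠ -2), so both are valid.

n = -3.5616 or n = 0.5616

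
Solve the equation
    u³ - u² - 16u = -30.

u = -4.3166 or u = 2.3166 or u = 3

Rearrange: u³ - u² - 16u + 30 = 0.
Possible rational roots are divisors of 30. Testing u = 3 gives 0, so (u - 3) is a factor.
Divide: u³ - u² - 16u + 30 = (u - 3)(u² + 2u - 10).
Apply the quadratic formula to u² + 2u - 10 = 0: u = (-2 ± √44)/2, i.e. u ≈ 2.3166 or u ≈ -4.3166.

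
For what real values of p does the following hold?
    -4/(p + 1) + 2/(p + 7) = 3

Multiply both sides by (p + 1)(p + 7):
-4(p + 7) + 2(p + 1) = 3(p + 1)(p + 7).
Expand and collect terms: 3p² + 26p + 47 = 0.
By the quadratic formula, p = (-26 ± √112) / 6, so p ≈ -2.5695 or p ≈ -6.0972.
Neither value makes a denominator zero (p ≠ -1, p ≠ -7), so both are valid.

p = -6.0972 or p = -2.5695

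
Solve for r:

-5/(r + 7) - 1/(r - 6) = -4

Multiply both sides by (r + 7)(r - 6):
-5(r - 6) - (r + 7) = -4(r + 7)(r - 6).
Expand and collect terms: -4r^2 + 2r + 145 = 0.
By the quadratic formula, r = (-2 +/- sqrt(2324)) / -8, so r ~= -5.776 or r ~= 6.276.
Neither value makes a denominator zero (r != -7, r != 6), so both are valid.

r = -5.776 or r = 6.276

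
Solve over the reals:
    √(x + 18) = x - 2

Square both sides: x + 18 = (x - 2)².
Expand and rearrange: x² - 5x - 14 = 0.
Solving gives x = 7 or x = -2.
Check each candidate in the original equation:
  x = 7: √(25) = 5, while x - 2 = 5 — valid.
  x = -2: √(16) = 4, while x - 2 = -4 — extraneous.

x = 7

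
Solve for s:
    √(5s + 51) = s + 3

s = 6

Square both sides: 5s + 51 = (s + 3)².
Expand and rearrange: s² + s - 42 = 0.
Solving gives s = 6 or s = -7.
Check each candidate in the original equation:
  s = 6: √(81) = 9, while s + 3 = 9 — valid.
  s = -7: √(16) = 4, while s + 3 = -4 — extraneous.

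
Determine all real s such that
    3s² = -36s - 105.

s = -7 or s = -5

Bring every term to one side: 3s² + 36s + 105 = 0.
Factor: 3(s + 5)(s + 7) = 0.
So s = -5 or s = -7.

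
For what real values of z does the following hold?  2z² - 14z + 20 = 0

z = 2 or z = 5

Factor: 2(z - 2)(z - 5) = 0.
So z = 2 or z = 5.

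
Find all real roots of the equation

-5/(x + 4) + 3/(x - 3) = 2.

Multiply both sides by (x + 4)(x - 3):
-5(x - 3) + 3(x + 4) = 2(x + 4)(x - 3).
Expand and collect terms: 2x² + 4x - 51 = 0.
By the quadratic formula, x = (-4 ± √424) / 4, so x ≈ 4.1478 or x ≈ -6.1478.
Neither value makes a denominator zero (x ≠ -4, x ≠ 3), so both are valid.

x = -6.1478 or x = 4.1478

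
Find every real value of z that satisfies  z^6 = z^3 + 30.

z = -1.71 or z = 1.8171

Let u = z^3. The equation becomes u^2 - u - 30 = 0.
Factor: (u - 6)(u + 5) = 0, so u = 6 or u = -5.
z^3 = 6 gives z = (6)^(1/3) ~= 1.8171.
z^3 = -5 gives z = -(5)^(1/3) ~= -1.71.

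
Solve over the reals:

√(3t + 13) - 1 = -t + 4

t = 1

Isolate the radical: √(3t + 13) = -t + 5.
Square both sides: 3t + 13 = (-t + 5)².
Expand and rearrange: t² - 13t + 12 = 0.
Solving gives t = 12 or t = 1.
Check each candidate in the original equation:
  t = 12: √(49) = 7, while -t + 5 = -7 — extraneous.
  t = 1: √(16) = 4, while -t + 5 = 4 — valid.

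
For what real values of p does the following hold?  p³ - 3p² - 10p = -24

p = -3 or p = 2 or p = 4

Rearrange: p³ - 3p² - 10p + 24 = 0.
Possible rational roots are divisors of 24. Testing p = -3 gives 0, so (p + 3) is a factor.
Divide: p³ - 3p² - 10p + 24 = (p + 3)(p² - 6p + 8).
Factor the quadratic: p = 4 or p = 2.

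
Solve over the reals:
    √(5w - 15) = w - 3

w = 3 or w = 8

Square both sides: 5w - 15 = (w - 3)².
Expand and rearrange: w² - 11w + 24 = 0.
Solving gives w = 8 or w = 3.
Check each candidate in the original equation:
  w = 8: √(25) = 5, while w - 3 = 5 — valid.
  w = 3: √(0) = 0, while w - 3 = 0 — valid.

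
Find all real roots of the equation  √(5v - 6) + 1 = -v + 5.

Isolate the radical: √(5v - 6) = -v + 4.
Square both sides: 5v - 6 = (-v + 4)².
Expand and rearrange: v² - 13v + 22 = 0.
Solving gives v = 11 or v = 2.
Check each candidate in the original equation:
  v = 11: √(49) = 7, while -v + 4 = -7 — extraneous.
  v = 2: √(4) = 2, while -v + 4 = 2 — valid.

v = 2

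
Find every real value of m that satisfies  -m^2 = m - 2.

Bring every term to one side: -m^2 - m + 2 = 0.
Factor: -1(m - 1)(m + 2) = 0.
So m = 1 or m = -2.

m = -2 or m = 1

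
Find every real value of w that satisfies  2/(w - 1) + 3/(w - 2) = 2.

Multiply both sides by (w - 1)(w - 2):
2(w - 2) + 3(w - 1) = 2(w - 1)(w - 2).
Expand and collect terms: 2w^2 - 11w + 11 = 0.
By the quadratic formula, w = (11 +/- sqrt(33)) / 4, so w ~= 4.1861 or w ~= 1.3139.
Neither value makes a denominator zero (w != 1, w != 2), so both are valid.

w = 1.3139 or w = 4.1861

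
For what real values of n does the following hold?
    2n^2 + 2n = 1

Rearrange to standard form: 2n^2 + 2n - 1 = 0.
Discriminant: (2)^2 - 4*2*(-1) = 12.
Quadratic formula: n = (-2 +/- sqrt(12)) / 4.
So n = -1/2 + sqrt(3)/2 ~= 0.366 or n = -sqrt(3)/2 - 1/2 ~= -1.366.

n = -1.366 or n = 0.366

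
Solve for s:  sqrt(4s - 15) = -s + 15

Square both sides: 4s - 15 = (-s + 15)^2.
Expand and rearrange: s^2 - 34s + 240 = 0.
Solving gives s = 24 or s = 10.
Check each candidate in the original equation:
  s = 24: sqrt(81) = 9, while -s + 15 = -9 — extraneous.
  s = 10: sqrt(25) = 5, while -s + 15 = 5 — valid.

s = 10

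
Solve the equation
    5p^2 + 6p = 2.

p = -1.4718 or p = 0.2718

Rearrange to standard form: 5p^2 + 6p - 2 = 0.
Discriminant: (6)^2 - 4*5*(-2) = 76.
Quadratic formula: p = (-6 +/- sqrt(76)) / 10.
So p = -3/5 + sqrt(19)/5 ~= 0.2718 or p = -sqrt(19)/5 - 3/5 ~= -1.4718.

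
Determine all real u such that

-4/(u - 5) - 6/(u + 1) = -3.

Multiply both sides by (u - 5)(u + 1):
-4(u + 1) - 6(u - 5) = -3(u - 5)(u + 1).
Expand and collect terms: -3u^2 + 22u - 11 = 0.
By the quadratic formula, u = (-22 +/- sqrt(352)) / -6, so u ~= 0.5397 or u ~= 6.7936.
Neither value makes a denominator zero (u != 5, u != -1), so both are valid.

u = 0.5397 or u = 6.7936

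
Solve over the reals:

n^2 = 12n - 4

n = 0.3431 or n = 11.6569

Rearrange to standard form: n^2 - 12n + 4 = 0.
Discriminant: (-12)^2 - 4*1*4 = 128.
Quadratic formula: n = (12 +/- sqrt(128)) / 2.
So n = 4*sqrt(2) + 6 ~= 11.6569 or n = 6 - 4*sqrt(2) ~= 0.3431.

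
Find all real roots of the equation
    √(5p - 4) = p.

Square both sides: 5p - 4 = (p)².
Expand and rearrange: p² - 5p + 4 = 0.
Solving gives p = 4 or p = 1.
Check each candidate in the original equation:
  p = 4: √(16) = 4, while p = 4 — valid.
  p = 1: √(1) = 1, while p = 1 — valid.

p = 1 or p = 4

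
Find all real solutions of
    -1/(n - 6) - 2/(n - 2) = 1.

n = -0.3723 or n = 5.3723

Multiply both sides by (n - 6)(n - 2):
-(n - 2) - 2(n - 6) = (n - 6)(n - 2).
Expand and collect terms: n^2 - 5n - 2 = 0.
By the quadratic formula, n = (5 +/- sqrt(33)) / 2, so n ~= 5.3723 or n ~= -0.3723.
Neither value makes a denominator zero (n != 6, n != 2), so both are valid.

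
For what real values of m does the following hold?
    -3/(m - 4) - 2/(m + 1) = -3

Multiply both sides by (m - 4)(m + 1):
-3(m + 1) - 2(m - 4) = -3(m - 4)(m + 1).
Expand and collect terms: -3m² + 14m + 7 = 0.
By the quadratic formula, m = (-14 ± √280) / -6, so m ≈ -0.4555 or m ≈ 5.1222.
Neither value makes a denominator zero (m ≠ 4, m ≠ -1), so both are valid.

m = -0.4555 or m = 5.1222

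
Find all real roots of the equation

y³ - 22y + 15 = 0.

y = -5 or y = 0.6972 or y = 4.3028

Possible rational roots are divisors of 15. Testing y = -5 gives 0, so (y + 5) is a factor.
Divide: y³ - 22y + 15 = (y + 5)(y² - 5y + 3).
Apply the quadratic formula to y² - 5y + 3 = 0: y = (5 ± √13)/2, i.e. y ≈ 4.3028 or y ≈ 0.6972.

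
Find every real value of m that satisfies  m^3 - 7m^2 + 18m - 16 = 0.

m = 2

Possible rational roots are divisors of -16. Testing m = 2 gives 0, so (m - 2) is a factor.
Divide: m^3 - 7m^2 + 18m - 16 = (m - 2)(m^2 - 5m + 8).
The quadratic m^2 - 5m + 8 has discriminant -7 < 0, so no further real roots.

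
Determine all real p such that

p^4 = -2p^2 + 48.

p = -2.4495 or p = 2.4495

Let u = p^2. The equation becomes u^2 + 2u - 48 = 0.
Factor: (u - 6)(u + 8) = 0, so u = 6 or u = -8.
p^2 = 6 gives p = +/-sqrt(6) ~= +/-2.4495.
p^2 = -8 < 0 has no real solution.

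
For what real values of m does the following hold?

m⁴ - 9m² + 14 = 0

Let u = m². The equation becomes u² - 9u + 14 = 0.
Factor: (u - 7)(u - 2) = 0, so u = 7 or u = 2.
m² = 7 gives m = ±√(7) ≈ ±2.6458.
m² = 2 gives m = ±√(2) ≈ ±1.4142.

m = -2.6458 or m = -1.4142 or m = 1.4142 or m = 2.6458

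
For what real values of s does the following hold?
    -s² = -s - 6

s = -2 or s = 3

Bring every term to one side: -s² + s + 6 = 0.
Factor: -1(s - 3)(s + 2) = 0.
So s = 3 or s = -2.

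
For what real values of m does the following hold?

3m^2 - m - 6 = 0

m = -1.2573 or m = 1.5907

Discriminant: (-1)^2 - 4*3*(-6) = 73.
Quadratic formula: m = (1 +/- sqrt(73)) / 6.
So m = 1/6 + sqrt(73)/6 ~= 1.5907 or m = 1/6 - sqrt(73)/6 ~= -1.2573.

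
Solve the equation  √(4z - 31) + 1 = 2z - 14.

Isolate the radical: √(4z - 31) = 2z - 15.
Square both sides: 4z - 31 = (2z - 15)².
Expand and rearrange: 4z² - 64z + 256 = 0.
This gives the repeated root z = 8.
Check in the original equation:
  z = 8: √(1) = 1, while 2z - 15 = 1 — valid.

z = 8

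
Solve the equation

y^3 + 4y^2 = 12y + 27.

y = -5.3028 or y = -1.6972 or y = 3

Rearrange: y^3 + 4y^2 - 12y - 27 = 0.
Possible rational roots are divisors of -27. Testing y = 3 gives 0, so (y - 3) is a factor.
Divide: y^3 + 4y^2 - 12y - 27 = (y - 3)(y^2 + 7y + 9).
Apply the quadratic formula to y^2 + 7y + 9 = 0: y = (-7 +/- sqrt(13))/2, i.e. y ~= -1.6972 or y ~= -5.3028.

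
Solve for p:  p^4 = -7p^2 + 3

p = -0.6365 or p = 0.6365

Let u = p^2. The equation becomes u^2 + 7u - 3 = 0.
By the quadratic formula, u = -7/2 + sqrt(61)/2 or u = -sqrt(61)/2 - 7/2.
p^2 = -7/2 + sqrt(61)/2 gives p = +/-sqrt(-7/2 + sqrt(61)/2) ~= +/-0.6365.
p^2 = -sqrt(61)/2 - 7/2 < 0 has no real solution.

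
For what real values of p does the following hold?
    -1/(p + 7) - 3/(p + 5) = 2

Multiply both sides by (p + 7)(p + 5):
-(p + 5) - 3(p + 7) = 2(p + 7)(p + 5).
Expand and collect terms: 2p^2 + 28p + 96 = 0.
Factor or apply the quadratic formula: p = -6 or p = -8.
Neither value makes a denominator zero (p != -7, p != -5), so both are valid.

p = -8 or p = -6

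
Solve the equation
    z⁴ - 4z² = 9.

Let u = z². The equation becomes u² - 4u - 9 = 0.
By the quadratic formula, u = 2 + √(13) or u = 2 - √(13).
z² = 2 + √(13) gives z = ±√(2 + √(13)) ≈ ±2.3676.
z² = 2 - √(13) < 0 has no real solution.

z = -2.3676 or z = 2.3676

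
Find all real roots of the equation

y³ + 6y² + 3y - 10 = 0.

Possible rational roots are divisors of -10. Testing y = 1 gives 0, so (y - 1) is a factor.
Divide: y³ + 6y² + 3y - 10 = (y - 1)(y² + 7y + 10).
Factor the quadratic: y = -2 or y = -5.

y = -5 or y = -2 or y = 1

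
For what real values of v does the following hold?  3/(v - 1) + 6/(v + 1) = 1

v = 0.228 or v = 8.772

Multiply both sides by (v - 1)(v + 1):
3(v + 1) + 6(v - 1) = (v - 1)(v + 1).
Expand and collect terms: v² - 9v + 2 = 0.
By the quadratic formula, v = (9 ± √73) / 2, so v ≈ 8.772 or v ≈ 0.228.
Neither value makes a denominator zero (v ≠ 1, v ≠ -1), so both are valid.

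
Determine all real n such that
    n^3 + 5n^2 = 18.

Rearrange: n^3 + 5n^2 - 18 = 0.
Possible rational roots are divisors of -18. Testing n = -3 gives 0, so (n + 3) is a factor.
Divide: n^3 + 5n^2 - 18 = (n + 3)(n^2 + 2n - 6).
Apply the quadratic formula to n^2 + 2n - 6 = 0: n = (-2 +/- sqrt(28))/2, i.e. n ~= 1.6458 or n ~= -3.6458.

n = -3.6458 or n = -3 or n = 1.6458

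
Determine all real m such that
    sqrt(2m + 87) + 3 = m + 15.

Isolate the radical: sqrt(2m + 87) = m + 12.
Square both sides: 2m + 87 = (m + 12)^2.
Expand and rearrange: m^2 + 22m + 57 = 0.
Solving gives m = -3 or m = -19.
Check each candidate in the original equation:
  m = -3: sqrt(81) = 9, while m + 12 = 9 — valid.
  m = -19: sqrt(49) = 7, while m + 12 = -7 — extraneous.

m = -3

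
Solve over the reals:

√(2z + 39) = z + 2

Square both sides: 2z + 39 = (z + 2)².
Expand and rearrange: z² + 2z - 35 = 0.
Solving gives z = 5 or z = -7.
Check each candidate in the original equation:
  z = 5: √(49) = 7, while z + 2 = 7 — valid.
  z = -7: √(25) = 5, while z + 2 = -5 — extraneous.

z = 5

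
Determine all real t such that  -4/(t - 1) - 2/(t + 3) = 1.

Multiply both sides by (t - 1)(t + 3):
-4(t + 3) - 2(t - 1) = (t - 1)(t + 3).
Expand and collect terms: t² + 8t + 7 = 0.
Factor or apply the quadratic formula: t = -1 or t = -7.
Neither value makes a denominator zero (t ≠ 1, t ≠ -3), so both are valid.

t = -7 or t = -1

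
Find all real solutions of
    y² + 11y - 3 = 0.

Discriminant: (11)² − 4·1·(-3) = 133.
Quadratic formula: y = (-11 ± √133) / 2.
So y = -11/2 + √(133)/2 ≈ 0.2663 or y = -√(133)/2 - 11/2 ≈ -11.2663.

y = -11.2663 or y = 0.2663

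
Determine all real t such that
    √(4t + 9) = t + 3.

Square both sides: 4t + 9 = (t + 3)².
Expand and rearrange: t² + 2t = 0.
Solving gives t = 0 or t = -2.
Check each candidate in the original equation:
  t = 0: √(9) = 3, while t + 3 = 3 — valid.
  t = -2: √(1) = 1, while t + 3 = 1 — valid.

t = -2 or t = 0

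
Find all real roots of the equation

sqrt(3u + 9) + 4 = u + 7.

Isolate the radical: sqrt(3u + 9) = u + 3.
Square both sides: 3u + 9 = (u + 3)^2.
Expand and rearrange: u^2 + 3u = 0.
Solving gives u = 0 or u = -3.
Check each candidate in the original equation:
  u = 0: sqrt(9) = 3, while u + 3 = 3 — valid.
  u = -3: sqrt(0) = 0, while u + 3 = 0 — valid.

u = -3 or u = 0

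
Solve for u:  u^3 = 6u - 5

Rearrange: u^3 - 6u + 5 = 0.
Possible rational roots are divisors of 5. Testing u = 1 gives 0, so (u - 1) is a factor.
Divide: u^3 - 6u + 5 = (u - 1)(u^2 + u - 5).
Apply the quadratic formula to u^2 + u - 5 = 0: u = (-1 +/- sqrt(21))/2, i.e. u ~= 1.7913 or u ~= -2.7913.

u = -2.7913 or u = 1 or u = 1.7913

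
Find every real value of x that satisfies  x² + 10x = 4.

x = -10.3852 or x = 0.3852

Rearrange to standard form: x² + 10x - 4 = 0.
Discriminant: (10)² − 4·1·(-4) = 116.
Quadratic formula: x = (-10 ± √116) / 2.
So x = -5 + √(29) ≈ 0.3852 or x = -√(29) - 5 ≈ -10.3852.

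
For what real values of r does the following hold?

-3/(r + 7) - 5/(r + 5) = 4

r = -8.2247 or r = -5.7753

Multiply both sides by (r + 7)(r + 5):
-3(r + 5) - 5(r + 7) = 4(r + 7)(r + 5).
Expand and collect terms: 4r^2 + 56r + 190 = 0.
By the quadratic formula, r = (-56 +/- sqrt(96)) / 8, so r ~= -5.7753 or r ~= -8.2247.
Neither value makes a denominator zero (r != -7, r != -5), so both are valid.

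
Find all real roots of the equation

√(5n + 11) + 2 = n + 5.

Isolate the radical: √(5n + 11) = n + 3.
Square both sides: 5n + 11 = (n + 3)².
Expand and rearrange: n² + n - 2 = 0.
Solving gives n = 1 or n = -2.
Check each candidate in the original equation:
  n = 1: √(16) = 4, while n + 3 = 4 — valid.
  n = -2: √(1) = 1, while n + 3 = 1 — valid.

n = -2 or n = 1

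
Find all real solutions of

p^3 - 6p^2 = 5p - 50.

Rearrange: p^3 - 6p^2 - 5p + 50 = 0.
Possible rational roots are divisors of 50. Testing p = 5 gives 0, so (p - 5) is a factor.
Divide: p^3 - 6p^2 - 5p + 50 = (p - 5)(p^2 - p - 10).
Apply the quadratic formula to p^2 - p - 10 = 0: p = (1 +/- sqrt(41))/2, i.e. p ~= 3.7016 or p ~= -2.7016.

p = -2.7016 or p = 3.7016 or p = 5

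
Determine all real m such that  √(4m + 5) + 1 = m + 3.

Isolate the radical: √(4m + 5) = m + 2.
Square both sides: 4m + 5 = (m + 2)².
Expand and rearrange: m² - 1 = 0.
Solving gives m = 1 or m = -1.
Check each candidate in the original equation:
  m = 1: √(9) = 3, while m + 2 = 3 — valid.
  m = -1: √(1) = 1, while m + 2 = 1 — valid.

m = -1 or m = 1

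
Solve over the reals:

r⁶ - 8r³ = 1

Let u = r³. The equation becomes u² - 8u - 1 = 0.
By the quadratic formula, u = 4 + √(17) or u = 4 - √(17).
r³ = 4 + √(17) gives r = ∛(4 + √(17)) ≈ 2.0102.
r³ = 4 - √(17) gives r = -∛(-4 + √(17)) ≈ -0.4975.

r = -0.4975 or r = 2.0102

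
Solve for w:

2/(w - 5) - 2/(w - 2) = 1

Multiply both sides by (w - 5)(w - 2):
2(w - 2) - 2(w - 5) = (w - 5)(w - 2).
Expand and collect terms: w² - 7w + 4 = 0.
By the quadratic formula, w = (7 ± √33) / 2, so w ≈ 6.3723 or w ≈ 0.6277.
Neither value makes a denominator zero (w ≠ 5, w ≠ 2), so both are valid.

w = 0.6277 or w = 6.3723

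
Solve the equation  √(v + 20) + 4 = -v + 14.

v = 5

Isolate the radical: √(v + 20) = -v + 10.
Square both sides: v + 20 = (-v + 10)².
Expand and rearrange: v² - 21v + 80 = 0.
Solving gives v = 16 or v = 5.
Check each candidate in the original equation:
  v = 16: √(36) = 6, while -v + 10 = -6 — extraneous.
  v = 5: √(25) = 5, while -v + 10 = 5 — valid.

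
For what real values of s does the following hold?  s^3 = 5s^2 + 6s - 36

Rearrange: s^3 - 5s^2 - 6s + 36 = 0.
Possible rational roots are divisors of 36. Testing s = 3 gives 0, so (s - 3) is a factor.
Divide: s^3 - 5s^2 - 6s + 36 = (s - 3)(s^2 - 2s - 12).
Apply the quadratic formula to s^2 - 2s - 12 = 0: s = (2 +/- sqrt(52))/2, i.e. s ~= 4.6056 or s ~= -2.6056.

s = -2.6056 or s = 3 or s = 4.6056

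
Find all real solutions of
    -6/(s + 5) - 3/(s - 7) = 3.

s = -7.1521 or s = 6.1521

Multiply both sides by (s + 5)(s - 7):
-6(s - 7) - 3(s + 5) = 3(s + 5)(s - 7).
Expand and collect terms: 3s² + 3s - 132 = 0.
By the quadratic formula, s = (-3 ± √1593) / 6, so s ≈ 6.1521 or s ≈ -7.1521.
Neither value makes a denominator zero (s ≠ -5, s ≠ 7), so both are valid.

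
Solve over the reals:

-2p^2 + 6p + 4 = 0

Discriminant: (6)^2 - 4*(-2)*4 = 68.
Quadratic formula: p = (-6 +/- sqrt(68)) / (-4).
So p = 3/2 - sqrt(17)/2 ~= -0.5616 or p = 3/2 + sqrt(17)/2 ~= 3.5616.

p = -0.5616 or p = 3.5616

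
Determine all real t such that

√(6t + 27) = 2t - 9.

t = 9

Square both sides: 6t + 27 = (2t - 9)².
Expand and rearrange: 4t² - 42t + 54 = 0.
Solving gives t = 9 or t = 1.5.
Check each candidate in the original equation:
  t = 9: √(81) = 9, while 2t - 9 = 9 — valid.
  t = 1.5: √(36) = 6, while 2t - 9 = -6 — extraneous.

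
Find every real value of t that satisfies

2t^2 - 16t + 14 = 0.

t = 1 or t = 7

Factor: 2(t - 7)(t - 1) = 0.
So t = 7 or t = 1.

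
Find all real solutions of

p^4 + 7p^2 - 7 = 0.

Let u = p^2. The equation becomes u^2 + 7u - 7 = 0.
By the quadratic formula, u = -7/2 + sqrt(77)/2 or u = -sqrt(77)/2 - 7/2.
p^2 = -7/2 + sqrt(77)/2 gives p = +/-sqrt(-7/2 + sqrt(77)/2) ~= +/-0.9421.
p^2 = -sqrt(77)/2 - 7/2 < 0 has no real solution.

p = -0.9421 or p = 0.9421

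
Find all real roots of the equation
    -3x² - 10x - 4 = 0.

x = -2.8685 or x = -0.4648

Discriminant: (-10)² − 4·(-3)·(-4) = 52.
Quadratic formula: x = (10 ± √52) / (-6).
So x = -5/3 - √(13)/3 ≈ -2.8685 or x = -5/3 + √(13)/3 ≈ -0.4648.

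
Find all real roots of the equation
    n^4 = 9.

Let u = n^2. The equation becomes u^2 - 9 = 0.
Factor: (u - 3)(u + 3) = 0, so u = 3 or u = -3.
n^2 = 3 gives n = +/-sqrt(3) ~= +/-1.7321.
n^2 = -3 < 0 has no real solution.

n = -1.7321 or n = 1.7321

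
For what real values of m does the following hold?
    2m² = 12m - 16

m = 2 or m = 4

Bring every term to one side: 2m² - 12m + 16 = 0.
Factor: 2(m - 2)(m - 4) = 0.
So m = 2 or m = 4.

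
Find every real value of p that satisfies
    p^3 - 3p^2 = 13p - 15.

Rearrange: p^3 - 3p^2 - 13p + 15 = 0.
Possible rational roots are divisors of 15. Testing p = 5 gives 0, so (p - 5) is a factor.
Divide: p^3 - 3p^2 - 13p + 15 = (p - 5)(p^2 + 2p - 3).
Factor the quadratic: p = 1 or p = -3.

p = -3 or p = 1 or p = 5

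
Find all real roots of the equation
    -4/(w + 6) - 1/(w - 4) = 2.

Multiply both sides by (w + 6)(w - 4):
-4(w - 4) - (w + 6) = 2(w + 6)(w - 4).
Expand and collect terms: 2w² + 9w - 58 = 0.
By the quadratic formula, w = (-9 ± √545) / 4, so w ≈ 3.5863 or w ≈ -8.0863.
Neither value makes a denominator zero (w ≠ -6, w ≠ 4), so both are valid.

w = -8.0863 or w = 3.5863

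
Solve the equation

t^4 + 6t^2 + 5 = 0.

Let u = t^2. The equation becomes u^2 + 6u + 5 = 0.
Factor: (u + 1)(u + 5) = 0, so u = -1 or u = -5.
t^2 = -1 < 0 has no real solution.
t^2 = -5 < 0 has no real solution.

No real solutions.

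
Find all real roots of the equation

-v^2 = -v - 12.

v = -3 or v = 4

Bring every term to one side: -v^2 + v + 12 = 0.
Factor: -1(v - 4)(v + 3) = 0.
So v = 4 or v = -3.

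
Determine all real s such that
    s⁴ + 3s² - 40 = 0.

s = -2.2361 or s = 2.2361

Let u = s². The equation becomes u² + 3u - 40 = 0.
Factor: (u + 8)(u - 5) = 0, so u = -8 or u = 5.
s² = -8 < 0 has no real solution.
s² = 5 gives s = ±√(5) ≈ ±2.2361.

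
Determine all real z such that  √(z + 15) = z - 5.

Square both sides: z + 15 = (z - 5)².
Expand and rearrange: z² - 11z + 10 = 0.
Solving gives z = 10 or z = 1.
Check each candidate in the original equation:
  z = 10: √(25) = 5, while z - 5 = 5 — valid.
  z = 1: √(16) = 4, while z - 5 = -4 — extraneous.

z = 10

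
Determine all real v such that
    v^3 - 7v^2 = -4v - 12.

Rearrange: v^3 - 7v^2 + 4v + 12 = 0.
Possible rational roots are divisors of 12. Testing v = 2 gives 0, so (v - 2) is a factor.
Divide: v^3 - 7v^2 + 4v + 12 = (v - 2)(v^2 - 5v - 6).
Factor the quadratic: v = 6 or v = -1.

v = -1 or v = 2 or v = 6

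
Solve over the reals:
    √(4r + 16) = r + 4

Square both sides: 4r + 16 = (r + 4)².
Expand and rearrange: r² + 4r = 0.
Solving gives r = 0 or r = -4.
Check each candidate in the original equation:
  r = 0: √(16) = 4, while r + 4 = 4 — valid.
  r = -4: √(0) = 0, while r + 4 = 0 — valid.

r = -4 or r = 0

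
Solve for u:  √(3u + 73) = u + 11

u = -3

Square both sides: 3u + 73 = (u + 11)².
Expand and rearrange: u² + 19u + 48 = 0.
Solving gives u = -3 or u = -16.
Check each candidate in the original equation:
  u = -3: √(64) = 8, while u + 11 = 8 — valid.
  u = -16: √(25) = 5, while u + 11 = -5 — extraneous.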